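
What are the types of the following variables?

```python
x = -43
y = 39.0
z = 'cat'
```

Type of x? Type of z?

x is int; z is str

int, str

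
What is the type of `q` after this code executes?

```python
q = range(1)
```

range() returns a range object

range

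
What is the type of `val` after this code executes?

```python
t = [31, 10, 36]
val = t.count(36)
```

list.count() returns int

int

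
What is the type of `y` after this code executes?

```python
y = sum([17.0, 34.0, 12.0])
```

sum() of floats returns float

float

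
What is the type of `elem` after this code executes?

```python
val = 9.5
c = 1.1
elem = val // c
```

float // float returns float (floor division preserves float type)

float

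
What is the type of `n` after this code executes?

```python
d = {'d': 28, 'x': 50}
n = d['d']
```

Accessing dict[str, int] with key 'd' returns int value 28

int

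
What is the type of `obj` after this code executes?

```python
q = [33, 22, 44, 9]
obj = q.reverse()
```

list.reverse() returns None

NoneType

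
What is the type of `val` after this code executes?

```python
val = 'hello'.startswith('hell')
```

str.startswith() returns bool

bool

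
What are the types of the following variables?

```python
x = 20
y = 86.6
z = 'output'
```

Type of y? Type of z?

y is float; z is str

float, str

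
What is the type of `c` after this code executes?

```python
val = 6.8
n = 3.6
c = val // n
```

float // float returns float (floor division preserves float type)

float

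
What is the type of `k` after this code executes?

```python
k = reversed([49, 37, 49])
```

reversed() on a list returns a list_reverseiterator

list_reverseiterator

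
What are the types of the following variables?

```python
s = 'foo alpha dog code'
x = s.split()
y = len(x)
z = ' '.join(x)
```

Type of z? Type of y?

str.join() returns str; len() returns int

str, int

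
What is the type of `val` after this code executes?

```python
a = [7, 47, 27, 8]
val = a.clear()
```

list.clear() returns None

NoneType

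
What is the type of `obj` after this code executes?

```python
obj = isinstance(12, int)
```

isinstance() returns bool

bool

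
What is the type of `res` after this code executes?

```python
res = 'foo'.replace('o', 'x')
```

str.replace() returns str

str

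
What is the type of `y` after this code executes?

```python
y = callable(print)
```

callable() returns bool

bool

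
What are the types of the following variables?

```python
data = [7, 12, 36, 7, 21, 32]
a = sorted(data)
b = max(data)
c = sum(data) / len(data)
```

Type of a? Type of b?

sorted() returns list; max of ints returns int

list, int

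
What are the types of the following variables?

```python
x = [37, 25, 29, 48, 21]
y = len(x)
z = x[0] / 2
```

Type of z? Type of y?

int / int returns float; len() returns int

float, int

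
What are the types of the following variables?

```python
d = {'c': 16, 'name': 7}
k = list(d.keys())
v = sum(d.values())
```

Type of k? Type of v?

list(...) returns list; sum of int values returns int

list, int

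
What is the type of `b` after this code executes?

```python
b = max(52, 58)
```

max() of ints returns int

int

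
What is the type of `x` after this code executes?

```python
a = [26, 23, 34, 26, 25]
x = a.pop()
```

list.pop() returns the popped element (int here)

int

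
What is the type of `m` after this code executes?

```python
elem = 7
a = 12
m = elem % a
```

int % int returns int (7 % 12 = 7)

int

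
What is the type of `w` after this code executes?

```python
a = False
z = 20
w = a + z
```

bool + int returns int (False is 0, so 0 + 20 = 20)

int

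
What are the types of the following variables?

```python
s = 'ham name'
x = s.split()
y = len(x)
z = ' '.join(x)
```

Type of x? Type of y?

str.split() returns list; len() returns int

list, int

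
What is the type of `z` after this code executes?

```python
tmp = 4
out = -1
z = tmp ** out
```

int ** negative int returns float

float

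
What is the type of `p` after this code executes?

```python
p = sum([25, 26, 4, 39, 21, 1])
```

sum() of ints returns int

int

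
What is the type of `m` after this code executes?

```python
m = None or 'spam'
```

'or' with None returns the other value ('spam', str)

str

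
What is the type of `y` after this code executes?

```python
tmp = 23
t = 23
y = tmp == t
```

Equality comparison returns bool

bool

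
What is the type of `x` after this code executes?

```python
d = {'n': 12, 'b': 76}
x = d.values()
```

.values() returns a dict_values view object

dict_values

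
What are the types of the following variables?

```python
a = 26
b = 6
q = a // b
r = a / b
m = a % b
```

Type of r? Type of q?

int / int returns float; int // int returns int

float, int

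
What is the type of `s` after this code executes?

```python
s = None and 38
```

'and' returns first falsy value (None)

NoneType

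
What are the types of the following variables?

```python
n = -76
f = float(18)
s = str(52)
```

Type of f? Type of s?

f is float; s is str

float, str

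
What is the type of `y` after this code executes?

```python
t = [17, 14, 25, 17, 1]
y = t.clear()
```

list.clear() returns None

NoneType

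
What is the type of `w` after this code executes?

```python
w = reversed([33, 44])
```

reversed() on a list returns a list_reverseiterator

list_reverseiterator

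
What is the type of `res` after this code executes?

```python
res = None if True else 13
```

Ternary: condition is True, if branch (None) taken → NoneType

NoneType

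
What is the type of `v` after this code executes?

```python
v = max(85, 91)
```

max() of ints returns int

int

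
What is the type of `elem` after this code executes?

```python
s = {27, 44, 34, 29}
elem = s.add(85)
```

set.add() returns None (mutates in place)

NoneType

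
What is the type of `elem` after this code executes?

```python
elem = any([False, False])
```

any() returns bool

bool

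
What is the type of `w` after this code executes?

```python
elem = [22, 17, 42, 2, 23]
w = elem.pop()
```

list.pop() returns the popped element (int here)

int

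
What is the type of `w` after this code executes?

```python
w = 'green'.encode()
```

str.encode() returns bytes

bytes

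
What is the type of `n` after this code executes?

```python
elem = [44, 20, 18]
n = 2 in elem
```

'in' operator returns bool

bool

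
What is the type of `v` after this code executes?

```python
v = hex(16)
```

hex() returns str representation

str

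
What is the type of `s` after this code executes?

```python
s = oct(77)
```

oct() returns str representation

str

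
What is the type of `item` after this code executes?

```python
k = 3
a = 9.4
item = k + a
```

int + float returns float (3 + 9.4 = 12.4)

float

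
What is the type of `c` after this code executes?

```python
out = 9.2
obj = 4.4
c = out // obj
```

float // float returns float (floor division preserves float type)

float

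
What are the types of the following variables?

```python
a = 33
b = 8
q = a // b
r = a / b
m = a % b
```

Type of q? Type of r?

int // int returns int; int / int returns float

int, float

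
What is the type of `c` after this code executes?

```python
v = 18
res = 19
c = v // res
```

int // int returns int (18 // 19 = 0)

int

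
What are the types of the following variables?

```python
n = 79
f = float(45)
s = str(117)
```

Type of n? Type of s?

n is int; s is str

int, str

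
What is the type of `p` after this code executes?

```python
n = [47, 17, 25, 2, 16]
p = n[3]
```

Indexing a list of ints returns int (n[3] = 2)

int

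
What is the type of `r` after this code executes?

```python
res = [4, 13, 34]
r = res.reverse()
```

list.reverse() returns None

NoneType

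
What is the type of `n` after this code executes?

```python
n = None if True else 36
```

Ternary: condition is True, if branch (None) taken → NoneType

NoneType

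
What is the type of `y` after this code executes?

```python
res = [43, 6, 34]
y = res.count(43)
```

list.count() returns int

int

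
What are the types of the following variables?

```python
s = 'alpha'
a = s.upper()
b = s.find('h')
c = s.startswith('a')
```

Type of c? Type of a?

str.startswith() returns bool; str.upper() returns str

bool, str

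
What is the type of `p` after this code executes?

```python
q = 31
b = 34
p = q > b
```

Comparison operators return bool

bool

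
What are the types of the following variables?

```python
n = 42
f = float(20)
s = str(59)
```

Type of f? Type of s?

f is float; s is str

float, str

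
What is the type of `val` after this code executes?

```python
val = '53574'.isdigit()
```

str.isdigit() returns bool

bool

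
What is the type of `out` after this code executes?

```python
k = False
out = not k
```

'not' always returns bool

bool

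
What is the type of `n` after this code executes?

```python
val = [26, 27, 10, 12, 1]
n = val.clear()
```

list.clear() returns None

NoneType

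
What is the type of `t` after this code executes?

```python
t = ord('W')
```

ord() returns int (Unicode code point)

int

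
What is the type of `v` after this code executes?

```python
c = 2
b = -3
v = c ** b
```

int ** negative int returns float

float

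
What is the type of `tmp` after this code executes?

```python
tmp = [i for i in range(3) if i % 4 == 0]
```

A list comprehension [...] produces a list

list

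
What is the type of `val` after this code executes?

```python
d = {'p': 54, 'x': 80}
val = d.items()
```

dict.items() returns a dict_items view

dict_items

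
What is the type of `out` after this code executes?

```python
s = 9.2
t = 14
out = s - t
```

float - int returns float (9.2 - 14 = -4.8)

float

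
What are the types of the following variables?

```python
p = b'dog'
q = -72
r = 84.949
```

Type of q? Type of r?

q is int; r is float

int, float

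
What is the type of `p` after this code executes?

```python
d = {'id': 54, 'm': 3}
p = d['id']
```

Accessing dict[str, int] with key 'id' returns int value 54

int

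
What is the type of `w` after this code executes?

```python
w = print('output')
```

print() returns None

NoneType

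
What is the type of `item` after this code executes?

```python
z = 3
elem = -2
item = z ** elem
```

int ** negative int returns float

float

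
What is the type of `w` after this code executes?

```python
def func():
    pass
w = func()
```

A function with no return statement returns None

NoneType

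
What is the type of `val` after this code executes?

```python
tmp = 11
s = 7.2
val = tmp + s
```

int + float returns float (11 + 7.2 = 18.2)

float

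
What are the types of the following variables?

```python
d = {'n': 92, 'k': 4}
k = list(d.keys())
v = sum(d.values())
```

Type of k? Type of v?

list(...) returns list; sum of int values returns int

list, int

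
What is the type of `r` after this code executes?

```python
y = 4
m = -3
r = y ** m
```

int ** negative int returns float

float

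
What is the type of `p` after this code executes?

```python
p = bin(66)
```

bin() returns str representation

str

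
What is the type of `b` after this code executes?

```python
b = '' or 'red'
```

'or' returns first truthy value ('red', which is str)

str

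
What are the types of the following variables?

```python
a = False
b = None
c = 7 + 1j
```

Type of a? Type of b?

a is bool; b is NoneType

bool, NoneType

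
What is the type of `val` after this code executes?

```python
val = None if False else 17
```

Ternary: condition is False, else branch (17) taken → int

int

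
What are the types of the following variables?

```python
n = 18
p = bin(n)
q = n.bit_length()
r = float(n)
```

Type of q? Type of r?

int.bit_length() returns int; float() returns float

int, float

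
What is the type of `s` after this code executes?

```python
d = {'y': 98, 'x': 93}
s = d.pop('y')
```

dict.pop() returns the value (int)

int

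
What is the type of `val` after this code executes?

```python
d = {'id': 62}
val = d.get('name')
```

dict.get() returns None when key 'name' is not found and no default given

NoneType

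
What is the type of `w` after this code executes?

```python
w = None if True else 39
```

Ternary: condition is True, if branch (None) taken → NoneType

NoneType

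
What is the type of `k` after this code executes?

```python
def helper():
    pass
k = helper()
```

A function with no return statement returns None

NoneType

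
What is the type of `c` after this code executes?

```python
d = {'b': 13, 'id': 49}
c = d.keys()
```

.keys() returns a dict_keys view object

dict_keys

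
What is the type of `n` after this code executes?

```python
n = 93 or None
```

'or' returns first truthy value (93, int)

int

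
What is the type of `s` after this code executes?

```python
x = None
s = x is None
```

'is' comparison returns bool

bool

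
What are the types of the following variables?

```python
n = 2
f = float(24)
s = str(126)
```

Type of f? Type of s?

f is float; s is str

float, str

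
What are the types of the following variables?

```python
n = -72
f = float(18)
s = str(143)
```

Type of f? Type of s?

f is float; s is str

float, str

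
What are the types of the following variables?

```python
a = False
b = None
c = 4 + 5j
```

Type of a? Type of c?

a is bool; c is complex

bool, complex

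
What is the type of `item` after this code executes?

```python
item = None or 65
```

'or' with None returns the other value (65, int)

int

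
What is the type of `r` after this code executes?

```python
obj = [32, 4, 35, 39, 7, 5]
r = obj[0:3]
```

Slicing a list always returns a list

list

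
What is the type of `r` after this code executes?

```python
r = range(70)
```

range() returns a range object

range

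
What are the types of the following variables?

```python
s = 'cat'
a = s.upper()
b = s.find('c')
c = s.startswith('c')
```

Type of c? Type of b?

str.startswith() returns bool; str.find() returns int

bool, int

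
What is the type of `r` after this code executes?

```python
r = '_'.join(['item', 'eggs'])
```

str.join() returns str

str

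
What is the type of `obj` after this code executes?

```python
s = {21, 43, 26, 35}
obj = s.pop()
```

Popping from a set of ints returns int

int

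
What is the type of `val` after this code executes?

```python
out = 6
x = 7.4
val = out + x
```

int + float returns float (6 + 7.4 = 13.4)

float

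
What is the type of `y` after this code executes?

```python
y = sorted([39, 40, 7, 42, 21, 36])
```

sorted() always returns list

list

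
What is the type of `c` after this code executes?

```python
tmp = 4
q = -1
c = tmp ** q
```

int ** negative int returns float

float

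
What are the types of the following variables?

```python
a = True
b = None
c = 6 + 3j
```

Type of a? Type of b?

a is bool; b is NoneType

bool, NoneType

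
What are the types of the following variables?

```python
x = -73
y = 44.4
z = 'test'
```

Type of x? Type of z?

x is int; z is str

int, str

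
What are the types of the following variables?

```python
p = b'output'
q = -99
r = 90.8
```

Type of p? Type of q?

p is bytes; q is int

bytes, int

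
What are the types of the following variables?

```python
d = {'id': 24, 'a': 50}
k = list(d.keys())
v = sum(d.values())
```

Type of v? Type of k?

sum of int values returns int; list(...) returns list

int, list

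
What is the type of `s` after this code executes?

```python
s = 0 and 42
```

'and' returns the first falsy value (0, which is int)

int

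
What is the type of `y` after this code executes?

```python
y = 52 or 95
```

'or' returns the first truthy value (52, which is int)

int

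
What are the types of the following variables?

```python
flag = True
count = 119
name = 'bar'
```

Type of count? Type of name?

count is int; name is str

int, str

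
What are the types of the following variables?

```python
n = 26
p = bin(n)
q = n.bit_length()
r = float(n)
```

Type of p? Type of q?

bin() returns str; int.bit_length() returns int

str, int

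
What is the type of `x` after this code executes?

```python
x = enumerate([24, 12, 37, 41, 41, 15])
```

enumerate() returns an enumerate iterator object

enumerate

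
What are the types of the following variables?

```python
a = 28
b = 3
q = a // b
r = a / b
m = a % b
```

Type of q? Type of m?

int // int returns int; int % int returns int

int, int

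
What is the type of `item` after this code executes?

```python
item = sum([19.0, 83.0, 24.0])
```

sum() of floats returns float

float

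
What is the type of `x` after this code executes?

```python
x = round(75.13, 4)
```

round() with ndigits arg returns float

float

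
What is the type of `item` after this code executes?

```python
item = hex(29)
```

hex() returns str representation

str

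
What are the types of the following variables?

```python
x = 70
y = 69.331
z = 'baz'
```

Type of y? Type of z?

y is float; z is str

float, str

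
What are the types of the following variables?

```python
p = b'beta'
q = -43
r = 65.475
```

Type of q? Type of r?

q is int; r is float

int, float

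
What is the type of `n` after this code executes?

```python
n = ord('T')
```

ord() returns int (Unicode code point)

int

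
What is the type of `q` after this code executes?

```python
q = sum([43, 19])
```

sum() of ints returns int

int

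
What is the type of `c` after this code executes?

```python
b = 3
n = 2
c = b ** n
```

int ** positive int returns int (3 ** 2 = 9)

int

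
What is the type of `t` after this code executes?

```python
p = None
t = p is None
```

'is' comparison returns bool

bool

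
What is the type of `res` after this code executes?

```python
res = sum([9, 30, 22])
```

sum() of ints returns int

int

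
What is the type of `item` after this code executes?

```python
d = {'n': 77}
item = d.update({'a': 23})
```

dict.update() returns None

NoneType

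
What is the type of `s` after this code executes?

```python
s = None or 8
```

'or' with None returns the other value (8, int)

int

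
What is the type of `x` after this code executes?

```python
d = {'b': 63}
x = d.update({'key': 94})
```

dict.update() returns None

NoneType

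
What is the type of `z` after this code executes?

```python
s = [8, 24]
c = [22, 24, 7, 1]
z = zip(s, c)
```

zip() returns a zip iterator object

zip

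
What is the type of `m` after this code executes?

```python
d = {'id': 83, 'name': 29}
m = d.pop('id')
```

dict.pop() returns the value (int)

int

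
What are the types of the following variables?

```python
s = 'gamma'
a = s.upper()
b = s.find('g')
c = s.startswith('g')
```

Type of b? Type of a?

str.find() returns int; str.upper() returns str

int, str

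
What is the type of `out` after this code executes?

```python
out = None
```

None has type NoneType

NoneType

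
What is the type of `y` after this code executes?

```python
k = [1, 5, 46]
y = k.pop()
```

list.pop() returns the popped element (int here)

int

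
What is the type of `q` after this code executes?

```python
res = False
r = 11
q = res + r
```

bool + int returns int (False is 0, so 0 + 11 = 11)

int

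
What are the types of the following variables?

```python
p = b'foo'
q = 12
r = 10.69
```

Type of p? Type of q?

p is bytes; q is int

bytes, int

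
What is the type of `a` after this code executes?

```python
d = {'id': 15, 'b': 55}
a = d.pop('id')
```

dict.pop() returns the value (int)

int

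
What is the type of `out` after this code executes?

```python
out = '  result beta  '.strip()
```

str.strip() returns str

str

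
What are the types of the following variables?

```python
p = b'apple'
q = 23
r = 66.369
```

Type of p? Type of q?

p is bytes; q is int

bytes, int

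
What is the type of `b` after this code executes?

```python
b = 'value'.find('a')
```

str.find() returns int (index, or -1)

int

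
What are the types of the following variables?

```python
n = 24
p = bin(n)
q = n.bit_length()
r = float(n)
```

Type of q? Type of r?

int.bit_length() returns int; float() returns float

int, float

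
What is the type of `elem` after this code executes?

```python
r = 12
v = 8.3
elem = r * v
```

int * float returns float (12 * 8.3 = 99.6)

float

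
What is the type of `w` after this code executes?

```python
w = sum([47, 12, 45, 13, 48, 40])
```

sum() of ints returns int

int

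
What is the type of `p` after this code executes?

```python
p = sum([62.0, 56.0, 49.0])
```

sum() of floats returns float

float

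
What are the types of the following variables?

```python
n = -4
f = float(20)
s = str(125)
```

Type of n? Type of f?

n is int; f is float

int, float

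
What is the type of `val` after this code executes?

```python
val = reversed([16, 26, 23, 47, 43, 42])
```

reversed() on a list returns a list_reverseiterator

list_reverseiterator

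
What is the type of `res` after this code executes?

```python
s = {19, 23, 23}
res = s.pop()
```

Popping from a set of ints returns int

int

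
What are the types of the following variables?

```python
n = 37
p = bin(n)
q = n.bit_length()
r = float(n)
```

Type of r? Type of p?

float() returns float; bin() returns str

float, str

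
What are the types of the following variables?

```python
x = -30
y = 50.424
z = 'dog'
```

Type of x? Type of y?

x is int; y is float

int, float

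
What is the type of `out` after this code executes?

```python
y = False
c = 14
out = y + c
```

bool + int returns int (False is 0, so 0 + 14 = 14)

int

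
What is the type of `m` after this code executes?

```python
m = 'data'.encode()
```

str.encode() returns bytes

bytes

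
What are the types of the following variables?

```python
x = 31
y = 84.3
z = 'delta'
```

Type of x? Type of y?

x is int; y is float

int, float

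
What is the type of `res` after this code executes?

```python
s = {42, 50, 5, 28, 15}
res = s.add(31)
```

set.add() returns None (mutates in place)

NoneType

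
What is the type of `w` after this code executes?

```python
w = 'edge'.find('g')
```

str.find() returns int (index, or -1)

int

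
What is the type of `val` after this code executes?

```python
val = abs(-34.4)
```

abs() of float returns float

float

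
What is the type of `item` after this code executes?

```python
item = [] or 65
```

'or' returns first truthy value (65, which is int)

int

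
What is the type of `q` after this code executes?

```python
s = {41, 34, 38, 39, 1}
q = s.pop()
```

Popping from a set of ints returns int

int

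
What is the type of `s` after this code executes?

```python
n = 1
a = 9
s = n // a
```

int // int returns int (1 // 9 = 0)

int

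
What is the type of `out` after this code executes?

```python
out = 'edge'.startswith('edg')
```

str.startswith() returns bool

bool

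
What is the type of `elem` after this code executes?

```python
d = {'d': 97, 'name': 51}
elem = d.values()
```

.values() returns a dict_values view object

dict_values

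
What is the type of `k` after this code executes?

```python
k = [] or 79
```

'or' returns first truthy value (79, which is int)

int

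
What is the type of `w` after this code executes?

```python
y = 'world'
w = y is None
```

'is' comparison returns bool

bool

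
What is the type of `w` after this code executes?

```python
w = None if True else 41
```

Ternary: condition is True, if branch (None) taken → NoneType

NoneType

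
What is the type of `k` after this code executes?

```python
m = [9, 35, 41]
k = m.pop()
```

list.pop() returns the popped element (int here)

int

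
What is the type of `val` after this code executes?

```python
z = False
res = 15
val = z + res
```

bool + int returns int (False is 0, so 0 + 15 = 15)

int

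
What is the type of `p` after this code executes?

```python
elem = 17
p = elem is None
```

'is' comparison returns bool

bool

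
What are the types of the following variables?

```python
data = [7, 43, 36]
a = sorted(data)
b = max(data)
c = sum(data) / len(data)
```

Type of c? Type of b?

int / int returns float; max of ints returns int

float, int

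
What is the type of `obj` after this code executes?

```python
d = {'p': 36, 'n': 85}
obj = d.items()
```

dict.items() returns a dict_items view

dict_items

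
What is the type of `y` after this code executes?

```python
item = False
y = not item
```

'not' always returns bool

bool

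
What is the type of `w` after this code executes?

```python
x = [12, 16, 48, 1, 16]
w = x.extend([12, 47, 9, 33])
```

list.extend() returns None

NoneType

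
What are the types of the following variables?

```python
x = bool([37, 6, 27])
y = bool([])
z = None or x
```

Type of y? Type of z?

bool() returns bool; None or <bool> returns the bool

bool, bool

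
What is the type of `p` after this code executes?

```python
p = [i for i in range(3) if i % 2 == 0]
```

A list comprehension [...] produces a list

list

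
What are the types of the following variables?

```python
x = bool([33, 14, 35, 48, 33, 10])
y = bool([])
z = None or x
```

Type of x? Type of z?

bool() returns bool; None or <bool> returns the bool

bool, bool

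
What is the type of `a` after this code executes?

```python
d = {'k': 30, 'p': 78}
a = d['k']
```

Accessing dict[str, int] with key 'k' returns int value 30

int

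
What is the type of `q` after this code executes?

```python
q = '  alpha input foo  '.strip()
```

str.strip() returns str

str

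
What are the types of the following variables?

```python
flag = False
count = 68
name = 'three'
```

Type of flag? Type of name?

flag is bool; name is str

bool, str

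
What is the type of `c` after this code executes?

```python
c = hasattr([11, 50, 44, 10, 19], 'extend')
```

hasattr() returns bool

bool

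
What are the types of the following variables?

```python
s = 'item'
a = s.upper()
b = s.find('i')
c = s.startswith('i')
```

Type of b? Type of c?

str.find() returns int; str.startswith() returns bool

int, bool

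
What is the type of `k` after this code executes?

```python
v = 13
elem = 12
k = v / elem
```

int / int always returns float in Python 3 (13 / 12 = 1.08333)

float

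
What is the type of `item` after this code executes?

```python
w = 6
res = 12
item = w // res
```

int // int returns int (6 // 12 = 0)

int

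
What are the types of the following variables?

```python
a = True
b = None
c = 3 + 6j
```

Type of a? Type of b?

a is bool; b is NoneType

bool, NoneType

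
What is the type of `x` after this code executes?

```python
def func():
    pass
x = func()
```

A function with no return statement returns None

NoneType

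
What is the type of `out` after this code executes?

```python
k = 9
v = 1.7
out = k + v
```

int + float returns float (9 + 1.7 = 10.7)

float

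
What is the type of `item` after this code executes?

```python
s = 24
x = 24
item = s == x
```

Equality comparison returns bool

bool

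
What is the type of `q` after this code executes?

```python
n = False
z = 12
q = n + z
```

bool + int returns int (False is 0, so 0 + 12 = 12)

int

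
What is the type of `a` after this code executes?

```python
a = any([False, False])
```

any() returns bool

bool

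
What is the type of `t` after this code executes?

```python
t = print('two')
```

print() returns None

NoneType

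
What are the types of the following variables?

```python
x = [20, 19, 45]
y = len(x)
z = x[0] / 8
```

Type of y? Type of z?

len() returns int; int / int returns float

int, float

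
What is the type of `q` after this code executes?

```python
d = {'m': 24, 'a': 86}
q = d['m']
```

Accessing dict[str, int] with key 'm' returns int value 24

int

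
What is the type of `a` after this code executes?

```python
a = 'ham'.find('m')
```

str.find() returns int (index, or -1)

int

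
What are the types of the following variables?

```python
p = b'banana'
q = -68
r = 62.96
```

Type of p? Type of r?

p is bytes; r is float

bytes, float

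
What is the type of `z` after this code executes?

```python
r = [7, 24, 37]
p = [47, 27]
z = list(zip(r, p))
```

list(zip(...)) returns a list of tuples

list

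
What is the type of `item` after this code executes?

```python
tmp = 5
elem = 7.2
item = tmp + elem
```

int + float returns float (5 + 7.2 = 12.2)

float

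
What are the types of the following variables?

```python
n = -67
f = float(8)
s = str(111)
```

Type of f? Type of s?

f is float; s is str

float, str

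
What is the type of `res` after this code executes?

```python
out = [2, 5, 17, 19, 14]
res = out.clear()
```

list.clear() returns None

NoneType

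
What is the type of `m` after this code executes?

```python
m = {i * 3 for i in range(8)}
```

A set comprehension {expr for x in iterable} produces a set

set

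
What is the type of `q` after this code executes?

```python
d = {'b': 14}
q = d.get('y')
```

dict.get() returns None when key 'y' is not found and no default given

NoneType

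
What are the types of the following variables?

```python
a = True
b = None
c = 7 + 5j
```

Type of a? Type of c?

a is bool; c is complex

bool, complex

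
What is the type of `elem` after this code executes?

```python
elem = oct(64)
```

oct() returns str representation

str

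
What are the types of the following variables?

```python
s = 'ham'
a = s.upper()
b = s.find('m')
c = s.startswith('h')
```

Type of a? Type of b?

str.upper() returns str; str.find() returns int

str, int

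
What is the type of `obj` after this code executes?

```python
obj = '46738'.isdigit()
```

str.isdigit() returns bool

bool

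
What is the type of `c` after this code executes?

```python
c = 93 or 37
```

'or' returns the first truthy value (93, which is int)

int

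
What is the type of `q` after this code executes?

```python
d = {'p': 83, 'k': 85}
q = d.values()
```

.values() returns a dict_values view object

dict_values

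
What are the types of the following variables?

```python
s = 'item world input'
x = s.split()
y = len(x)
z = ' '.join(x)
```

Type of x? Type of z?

str.split() returns list; str.join() returns str

list, str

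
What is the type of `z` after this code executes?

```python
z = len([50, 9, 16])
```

len() always returns int

int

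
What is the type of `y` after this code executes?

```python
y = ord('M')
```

ord() returns int (Unicode code point)

int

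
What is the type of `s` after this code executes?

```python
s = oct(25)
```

oct() returns str representation

str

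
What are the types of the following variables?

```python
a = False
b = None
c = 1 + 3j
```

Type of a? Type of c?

a is bool; c is complex

bool, complex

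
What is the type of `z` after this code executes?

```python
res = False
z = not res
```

'not' always returns bool

bool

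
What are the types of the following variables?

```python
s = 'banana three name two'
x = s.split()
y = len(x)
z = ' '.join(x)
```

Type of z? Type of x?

str.join() returns str; str.split() returns list

str, list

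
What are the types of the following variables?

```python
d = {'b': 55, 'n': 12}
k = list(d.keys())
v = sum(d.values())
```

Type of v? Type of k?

sum of int values returns int; list(...) returns list

int, list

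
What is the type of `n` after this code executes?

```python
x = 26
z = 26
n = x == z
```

Equality comparison returns bool

bool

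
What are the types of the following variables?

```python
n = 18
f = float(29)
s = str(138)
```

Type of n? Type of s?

n is int; s is str

int, str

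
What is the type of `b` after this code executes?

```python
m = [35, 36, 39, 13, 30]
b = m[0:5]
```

Slicing a list always returns a list

list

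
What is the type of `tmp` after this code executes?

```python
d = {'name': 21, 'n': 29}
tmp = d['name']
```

Accessing dict[str, int] with key 'name' returns int value 21

int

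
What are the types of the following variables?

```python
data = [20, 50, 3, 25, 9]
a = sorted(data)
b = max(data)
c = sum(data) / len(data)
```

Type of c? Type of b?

int / int returns float; max of ints returns int

float, int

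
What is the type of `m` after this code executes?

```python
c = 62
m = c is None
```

'is' comparison returns bool

bool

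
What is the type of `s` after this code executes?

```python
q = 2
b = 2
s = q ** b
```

int ** positive int returns int (2 ** 2 = 4)

int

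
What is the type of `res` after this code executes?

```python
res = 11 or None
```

'or' returns first truthy value (11, int)

int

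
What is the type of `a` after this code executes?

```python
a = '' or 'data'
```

'or' returns first truthy value ('data', which is str)

str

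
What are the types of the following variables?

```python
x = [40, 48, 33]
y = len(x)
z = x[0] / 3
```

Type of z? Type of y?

int / int returns float; len() returns int

float, int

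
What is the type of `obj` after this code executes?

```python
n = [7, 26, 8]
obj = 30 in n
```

'in' operator returns bool

bool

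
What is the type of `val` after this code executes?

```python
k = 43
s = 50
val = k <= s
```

Comparison operators return bool

bool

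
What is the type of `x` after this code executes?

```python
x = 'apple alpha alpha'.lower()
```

str.lower() returns str

str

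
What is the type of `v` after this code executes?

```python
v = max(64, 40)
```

max() of ints returns int

int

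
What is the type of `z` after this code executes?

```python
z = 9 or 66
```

'or' returns the first truthy value (9, which is int)

int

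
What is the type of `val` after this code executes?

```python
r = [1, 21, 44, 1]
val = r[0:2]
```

Slicing a list always returns a list

list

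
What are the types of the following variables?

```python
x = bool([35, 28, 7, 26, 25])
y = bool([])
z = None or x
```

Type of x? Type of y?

bool() returns bool; bool() returns bool

bool, bool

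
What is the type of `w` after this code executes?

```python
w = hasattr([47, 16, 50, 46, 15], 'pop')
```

hasattr() returns bool

bool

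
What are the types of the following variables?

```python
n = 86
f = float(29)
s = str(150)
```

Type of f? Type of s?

f is float; s is str

float, str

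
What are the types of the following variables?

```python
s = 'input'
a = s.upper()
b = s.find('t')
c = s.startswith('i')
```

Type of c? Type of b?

str.startswith() returns bool; str.find() returns int

bool, int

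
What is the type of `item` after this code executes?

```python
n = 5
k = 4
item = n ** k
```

int ** positive int returns int (5 ** 4 = 625)

int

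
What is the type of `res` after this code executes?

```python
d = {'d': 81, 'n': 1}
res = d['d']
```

Accessing dict[str, int] with key 'd' returns int value 81

int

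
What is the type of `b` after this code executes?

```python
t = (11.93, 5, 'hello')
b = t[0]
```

Index 0 of tuple is 11.93 which is float

float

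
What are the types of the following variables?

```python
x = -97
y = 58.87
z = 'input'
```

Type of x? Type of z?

x is int; z is str

int, str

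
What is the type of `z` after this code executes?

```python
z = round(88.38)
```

round() with no ndigits arg returns int

int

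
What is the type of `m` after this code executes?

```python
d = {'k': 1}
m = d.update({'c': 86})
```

dict.update() returns None

NoneType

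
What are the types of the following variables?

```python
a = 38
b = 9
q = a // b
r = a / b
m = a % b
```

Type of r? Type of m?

int / int returns float; int % int returns int

float, int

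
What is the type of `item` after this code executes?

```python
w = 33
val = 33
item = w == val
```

Equality comparison returns bool

bool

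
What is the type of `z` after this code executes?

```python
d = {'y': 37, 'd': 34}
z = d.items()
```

dict.items() returns a dict_items view

dict_items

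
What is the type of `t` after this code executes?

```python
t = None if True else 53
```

Ternary: condition is True, if branch (None) taken → NoneType

NoneType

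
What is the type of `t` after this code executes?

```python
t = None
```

None has type NoneType

NoneType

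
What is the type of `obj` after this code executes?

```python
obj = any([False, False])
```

any() returns bool

bool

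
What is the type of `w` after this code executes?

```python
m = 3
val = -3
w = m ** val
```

int ** negative int returns float

float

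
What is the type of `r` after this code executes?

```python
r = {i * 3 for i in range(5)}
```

A set comprehension {expr for x in iterable} produces a set

set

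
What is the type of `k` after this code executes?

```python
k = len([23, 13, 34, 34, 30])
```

len() always returns int

int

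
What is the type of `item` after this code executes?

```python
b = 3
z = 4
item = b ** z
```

int ** positive int returns int (3 ** 4 = 81)

int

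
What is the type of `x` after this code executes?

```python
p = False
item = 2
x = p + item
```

bool + int returns int (False is 0, so 0 + 2 = 2)

int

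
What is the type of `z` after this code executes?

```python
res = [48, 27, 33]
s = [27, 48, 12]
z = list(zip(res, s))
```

list(zip(...)) returns a list of tuples

list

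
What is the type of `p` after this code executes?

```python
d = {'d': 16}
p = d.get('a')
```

dict.get() returns None when key 'a' is not found and no default given

NoneType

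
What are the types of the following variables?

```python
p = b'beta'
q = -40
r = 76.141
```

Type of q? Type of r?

q is int; r is float

int, float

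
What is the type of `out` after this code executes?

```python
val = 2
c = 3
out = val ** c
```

int ** positive int returns int (2 ** 3 = 8)

int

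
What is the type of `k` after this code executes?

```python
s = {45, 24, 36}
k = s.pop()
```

Popping from a set of ints returns int

int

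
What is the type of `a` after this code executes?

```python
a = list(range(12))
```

list(range(...)) returns list

list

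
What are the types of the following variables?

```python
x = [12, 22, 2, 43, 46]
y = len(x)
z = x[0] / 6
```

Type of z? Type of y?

int / int returns float; len() returns int

float, int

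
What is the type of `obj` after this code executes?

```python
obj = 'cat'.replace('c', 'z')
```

str.replace() returns str

str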